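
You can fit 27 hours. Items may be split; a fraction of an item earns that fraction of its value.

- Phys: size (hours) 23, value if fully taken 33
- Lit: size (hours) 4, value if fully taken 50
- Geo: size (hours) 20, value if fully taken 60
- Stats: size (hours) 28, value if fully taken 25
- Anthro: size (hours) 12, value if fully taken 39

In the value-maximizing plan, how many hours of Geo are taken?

Rank by value-to-size ratio: Lit 50/4≈12.5, Anthro 39/12≈3.25, Geo 60/20≈3, Phys 33/23≈1.43, Stats 25/28≈0.893.
All 4 hours of Lit fit (value 50) ; 23 remain.
Take all of Anthro (12 hours, value 39) ; 11 hours left.
Fill the last 11 hours with part of Geo: 11/20 of it earns 33.

11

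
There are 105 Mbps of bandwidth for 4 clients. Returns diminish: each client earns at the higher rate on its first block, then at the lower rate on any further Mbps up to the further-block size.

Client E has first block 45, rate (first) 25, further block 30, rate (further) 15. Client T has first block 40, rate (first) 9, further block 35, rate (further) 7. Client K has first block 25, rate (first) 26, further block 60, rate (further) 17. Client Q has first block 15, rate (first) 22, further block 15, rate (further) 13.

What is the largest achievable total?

Rank every tier by rate: Client K/T1 26 > Client E/T1 25 > Client Q/T1 22 > Client K/T2 17 > Client E/T2 15 > Client Q/T2 13 > Client T/T1 9 > Client T/T2 7.
Client K/T1 (26): +25 ; 80 left.
Fill Client E T1 block (45 at 25) ; 35 left.
Fill Client Q T1 block (15 at 22) ; 20 left.
20 remain; put them into Client K T2 at 17.
Total = 26×25 + 25×45 + 22×15 + 17×20 = 2445.

2445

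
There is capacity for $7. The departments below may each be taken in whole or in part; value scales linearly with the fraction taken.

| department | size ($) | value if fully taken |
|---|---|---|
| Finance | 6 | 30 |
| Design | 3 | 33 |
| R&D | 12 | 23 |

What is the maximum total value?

53

Best value per unit of size first: Design 33/3≈11, Finance 30/6≈5, R&D 23/12≈1.92.
Design: take in full, 3 $ for value 33 ; 4 left.
4 $ left: a 4/6 share of Finance gives 30×4/6 = 20.
Total value = 53.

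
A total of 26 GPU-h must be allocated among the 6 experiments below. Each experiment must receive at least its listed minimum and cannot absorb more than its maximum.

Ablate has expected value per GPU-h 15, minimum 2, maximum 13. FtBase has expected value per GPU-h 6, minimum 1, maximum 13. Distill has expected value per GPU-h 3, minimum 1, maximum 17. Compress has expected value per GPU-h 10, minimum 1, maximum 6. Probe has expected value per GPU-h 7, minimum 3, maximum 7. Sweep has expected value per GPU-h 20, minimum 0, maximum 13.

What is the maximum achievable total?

Meeting every minimum uses 2+1+1+1+3+0 = 8 GPU-h, leaving 18.
Rank by expected value per GPU-h: Sweep 20 > Ablate 15 > Compress 10 > Probe 7 > FtBase 6 > Distill 3.
Sweep takes 13 more to reach its cap of 13 → 5 left.
Only 5 left; Ablate takes them to reach 7.
Total = 15×7 + 6×1 + 3×1 + 10×1 + 7×3 + 20×13 = 405.

405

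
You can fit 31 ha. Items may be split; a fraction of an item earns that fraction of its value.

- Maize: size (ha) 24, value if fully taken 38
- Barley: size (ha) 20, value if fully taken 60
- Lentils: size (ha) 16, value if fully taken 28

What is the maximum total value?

79.25

Best value per unit of size first: Barley 60/20≈3, Lentils 28/16≈1.75, Maize 38/24≈1.58.
Barley: take in full, 20 ha for value 60 ; 11 left.
Only 11 ha remain; take 11/16 of Lentils for value 28×11/16 = 19.25.
Total value = 79.25.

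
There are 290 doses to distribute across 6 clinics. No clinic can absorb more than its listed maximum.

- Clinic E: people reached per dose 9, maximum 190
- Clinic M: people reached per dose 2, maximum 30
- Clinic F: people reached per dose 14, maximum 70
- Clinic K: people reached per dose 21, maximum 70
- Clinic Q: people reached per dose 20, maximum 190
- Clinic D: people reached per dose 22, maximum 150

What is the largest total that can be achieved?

Order the clinics by people reached per dose: Clinic D 22 > Clinic K 21 > Clinic Q 20 > Clinic F 14 > Clinic E 9 > Clinic M 2.
Give Clinic D 150 to hit its cap of 150 → 140 left.
Clinic K: +70 to 70 (cap) → 70 left.
Clinic Q has room for 190 but only 70 remain, so it gets 70.
Total = 21×70 + 20×70 + 22×150 = 6170.

6170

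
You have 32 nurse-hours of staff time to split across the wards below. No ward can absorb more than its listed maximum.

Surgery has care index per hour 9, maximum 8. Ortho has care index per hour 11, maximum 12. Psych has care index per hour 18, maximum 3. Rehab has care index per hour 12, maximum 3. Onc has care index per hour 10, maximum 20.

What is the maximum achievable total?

362

Rank by care index per hour: Psych 18 > Rehab 12 > Ortho 11 > Onc 10 > Surgery 9.
Psych: +3 to 3 (cap) ; 29 left.
Rehab: +3 to 3 (cap) ; 26 left.
Give Ortho 12 to hit its cap of 12 ; 14 left.
Onc has room for 20 but only 14 remain, so it gets 14.
Total = 11×12 + 18×3 + 12×3 + 10×14 = 362.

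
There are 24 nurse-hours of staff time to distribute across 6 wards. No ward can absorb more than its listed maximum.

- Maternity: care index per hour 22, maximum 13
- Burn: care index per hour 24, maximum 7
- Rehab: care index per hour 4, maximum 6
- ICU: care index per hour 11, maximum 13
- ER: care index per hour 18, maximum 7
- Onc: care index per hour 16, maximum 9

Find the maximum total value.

526

Rank by care index per hour: Burn 24 > Maternity 22 > ER 18 > Onc 16 > ICU 11 > Rehab 4.
Burn takes 7 to reach its cap of 7 → 17 left.
Maternity: +13 to 13 (cap) → 4 left.
ER has room for 7 but only 4 remain, so it gets 4.
Total = 22×13 + 24×7 + 18×4 = 526.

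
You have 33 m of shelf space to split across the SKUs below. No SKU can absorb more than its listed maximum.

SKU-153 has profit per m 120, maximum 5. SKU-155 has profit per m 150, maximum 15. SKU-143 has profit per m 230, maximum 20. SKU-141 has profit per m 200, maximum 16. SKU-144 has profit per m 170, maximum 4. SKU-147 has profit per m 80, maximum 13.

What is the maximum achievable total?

7200

Order the SKUs by profit per m: SKU-143 230 > SKU-141 200 > SKU-144 170 > SKU-155 150 > SKU-153 120 > SKU-147 80.
SKU-143: +20 to 20 (cap) — 13 left.
SKU-141 has room for 16 but only 13 remain, so it gets 13.
Total = 230×20 + 200×13 = 7200.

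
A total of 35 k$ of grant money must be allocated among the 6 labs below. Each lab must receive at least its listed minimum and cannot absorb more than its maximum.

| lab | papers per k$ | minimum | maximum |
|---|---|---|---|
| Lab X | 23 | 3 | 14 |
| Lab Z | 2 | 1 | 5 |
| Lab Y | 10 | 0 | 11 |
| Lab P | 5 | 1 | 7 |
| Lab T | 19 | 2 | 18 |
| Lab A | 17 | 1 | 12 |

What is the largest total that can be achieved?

Meeting every minimum uses 3+1+0+1+2+1 = 8 k$, leaving 27.
Rank by papers per k$: Lab X 23 > Lab T 19 > Lab A 17 > Lab Y 10 > Lab P 5 > Lab Z 2.
Lab X: +11 to 14 (cap) ; 16 left.
Lab T takes 16 more to reach its cap of 18 ; 0 left.
Total = 23×14 + 2×1 + 5×1 + 19×18 + 17×1 = 688.

688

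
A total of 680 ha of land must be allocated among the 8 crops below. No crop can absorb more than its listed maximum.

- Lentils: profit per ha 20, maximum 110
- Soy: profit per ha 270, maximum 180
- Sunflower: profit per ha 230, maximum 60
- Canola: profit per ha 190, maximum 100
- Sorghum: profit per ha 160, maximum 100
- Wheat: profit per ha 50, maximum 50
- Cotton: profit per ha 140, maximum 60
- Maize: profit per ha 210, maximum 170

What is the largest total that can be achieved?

142000

Rank by profit per ha: Soy 270 > Sunflower 230 > Maize 210 > Canola 190 > Sorghum 160 > Cotton 140 > Wheat 50 > Lentils 20.
Soy takes 180 to reach its cap of 180 → 500 left.
Sunflower takes 60 to reach its cap of 60 → 440 left.
Give Maize 170 to hit its cap of 170 → 270 left.
Canola: +100 to 100 (cap) → 170 left.
Sorghum takes 100 to reach its cap of 100 → 70 left.
Give Cotton 60 to hit its cap of 60 → 10 left.
Wheat has room for 50 but only 10 remain, so it gets 10.
Total = 270×180 + 230×60 + 190×100 + 160×100 + 50×10 + 140×60 + 210×170 = 142000.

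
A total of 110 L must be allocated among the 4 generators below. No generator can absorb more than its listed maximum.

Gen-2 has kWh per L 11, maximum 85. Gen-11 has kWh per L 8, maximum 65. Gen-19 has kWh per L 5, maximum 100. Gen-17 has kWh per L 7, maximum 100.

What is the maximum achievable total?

Order the generators by kWh per L: Gen-2 11 > Gen-11 8 > Gen-17 7 > Gen-19 5.
Give Gen-2 85 to hit its cap of 85 ; 25 left.
Gen-11: +25 (room for 65) → 25. Pool exhausted.
Total = 11×85 + 8×25 = 1135.

1135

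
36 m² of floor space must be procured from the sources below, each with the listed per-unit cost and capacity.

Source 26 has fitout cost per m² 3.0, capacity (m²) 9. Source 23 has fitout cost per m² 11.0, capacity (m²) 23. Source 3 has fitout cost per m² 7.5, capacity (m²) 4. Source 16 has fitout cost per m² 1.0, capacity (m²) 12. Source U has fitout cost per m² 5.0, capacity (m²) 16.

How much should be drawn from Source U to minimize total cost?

15

Cheapest first:
Source 16 at 1.0: take all 12 m² → 24 still needed.
Source 26 (3.0): use full 9 → 15 m² to go.
Source U (5.0): take the remaining 15 → done.
Source 3, Source 23: unused.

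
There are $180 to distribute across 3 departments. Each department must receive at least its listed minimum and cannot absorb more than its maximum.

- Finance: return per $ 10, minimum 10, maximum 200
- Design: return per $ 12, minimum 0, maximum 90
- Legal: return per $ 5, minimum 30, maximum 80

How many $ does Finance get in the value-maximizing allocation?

60

Meeting every minimum uses 10+0+30 = 40 $, leaving 140.
Rank by return per $: Design 12 > Finance 10 > Legal 5.
Give Design 90 more to hit its cap of 90 → 50 left.
Only 50 left; Finance takes them to reach 60.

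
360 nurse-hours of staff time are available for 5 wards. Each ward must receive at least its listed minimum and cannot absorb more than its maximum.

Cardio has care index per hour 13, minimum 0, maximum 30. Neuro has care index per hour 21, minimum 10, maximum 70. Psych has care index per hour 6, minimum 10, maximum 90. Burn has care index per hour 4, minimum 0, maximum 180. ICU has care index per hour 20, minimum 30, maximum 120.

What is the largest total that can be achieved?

Meeting every minimum uses 0+10+10+0+30 = 50 nurse-hours, leaving 310.
Order the wards by care index per hour: Neuro 21 > ICU 20 > Cardio 13 > Psych 6 > Burn 4.
Give Neuro 60 more to hit its cap of 70 — 250 left.
Give ICU 90 more to hit its cap of 120 — 160 left.
Cardio: +30 to 30 (cap) — 130 left.
Give Psych 80 more to hit its cap of 90 — 50 left.
Burn has room for 180 more but only 50 remain, so it gets 50.
Total = 13×30 + 21×70 + 6×90 + 4×50 + 20×120 = 5000.

5000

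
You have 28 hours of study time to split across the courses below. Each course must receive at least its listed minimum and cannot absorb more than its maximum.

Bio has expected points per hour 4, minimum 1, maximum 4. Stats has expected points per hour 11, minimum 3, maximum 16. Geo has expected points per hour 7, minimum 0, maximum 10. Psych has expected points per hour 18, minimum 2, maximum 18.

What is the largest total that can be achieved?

427

Meeting every minimum uses 1+3+0+2 = 6 hours, leaving 22.
Rank by expected points per hour: Psych 18 > Stats 11 > Geo 7 > Bio 4.
Give Psych 16 more to hit its cap of 18 — 6 left.
Only 6 left; Stats takes them to reach 9.
Total = 4×1 + 11×9 + 18×18 = 427.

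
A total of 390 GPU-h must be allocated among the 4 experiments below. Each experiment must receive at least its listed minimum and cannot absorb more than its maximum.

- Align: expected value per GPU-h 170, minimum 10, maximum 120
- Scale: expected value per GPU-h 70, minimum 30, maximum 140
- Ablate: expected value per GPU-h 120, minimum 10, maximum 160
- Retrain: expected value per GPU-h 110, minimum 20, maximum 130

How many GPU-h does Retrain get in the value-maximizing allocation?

80

Meeting every minimum uses 10+30+10+20 = 70 GPU-h, leaving 320.
Order the experiments by expected value per GPU-h: Align 170 > Ablate 120 > Retrain 110 > Scale 70.
Align: +110 to 120 (cap) → 210 left.
Ablate takes 150 more to reach its cap of 160 → 60 left.
Retrain has room for 110 more but only 60 remain, so it gets 80.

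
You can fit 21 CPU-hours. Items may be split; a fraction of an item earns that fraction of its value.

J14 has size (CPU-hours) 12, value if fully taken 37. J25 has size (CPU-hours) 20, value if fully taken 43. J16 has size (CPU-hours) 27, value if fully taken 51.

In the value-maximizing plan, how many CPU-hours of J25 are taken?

9

Sort by value density: J14 37/12≈3.08, J25 43/20≈2.15, J16 51/27≈1.89.
Take all of J14 (12 CPU-hours, value 37) — 9 CPU-hours left.
9 CPU-hours left: a 9/20 share of J25 gives 43×9/20 = 19.35.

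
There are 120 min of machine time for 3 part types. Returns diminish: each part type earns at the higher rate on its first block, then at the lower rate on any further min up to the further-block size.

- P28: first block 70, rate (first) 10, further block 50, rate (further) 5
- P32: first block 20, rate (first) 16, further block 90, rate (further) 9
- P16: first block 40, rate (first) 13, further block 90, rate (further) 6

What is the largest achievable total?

1440

Rank every tier by rate: P32/first 16 > P16/first 13 > P28/first 10 > P32/second 9 > P16/second 6 > P28/second 5.
P32 first at 16: fill all 20 ; 100 left.
P16 first at 13: fill all 40 ; 60 left.
60 remain; put them into P28 first at 10.
Total = 16×20 + 13×40 + 10×60 = 1440.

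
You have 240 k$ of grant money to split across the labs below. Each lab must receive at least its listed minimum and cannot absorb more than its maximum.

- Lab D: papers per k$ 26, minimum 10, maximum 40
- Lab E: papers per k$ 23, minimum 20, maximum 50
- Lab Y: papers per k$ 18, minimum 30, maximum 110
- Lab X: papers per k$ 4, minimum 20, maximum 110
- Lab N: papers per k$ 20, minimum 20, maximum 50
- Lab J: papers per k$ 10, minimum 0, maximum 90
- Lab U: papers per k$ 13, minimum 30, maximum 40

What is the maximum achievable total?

Meeting every minimum uses 10+20+30+20+20+0+30 = 130 k$, leaving 110.
Rank by papers per k$: Lab D 26 > Lab E 23 > Lab N 20 > Lab Y 18 > Lab U 13 > Lab J 10 > Lab X 4.
Give Lab D 30 more to hit its cap of 40 → 80 left.
Lab E: +30 to 50 (cap) → 50 left.
Lab N: +30 to 50 (cap) → 20 left.
Lab Y has room for 80 more but only 20 remain, so it gets 50.
Total = 26×40 + 23×50 + 18×50 + 4×20 + 20×50 + 13×30 = 4560.

4560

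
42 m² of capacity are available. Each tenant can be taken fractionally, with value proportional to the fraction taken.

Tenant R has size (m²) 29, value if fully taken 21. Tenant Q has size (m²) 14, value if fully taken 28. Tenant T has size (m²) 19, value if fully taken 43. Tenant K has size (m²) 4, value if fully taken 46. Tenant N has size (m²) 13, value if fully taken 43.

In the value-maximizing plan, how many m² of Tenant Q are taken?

Sort by value density: Tenant K 46/4≈11.5, Tenant N 43/13≈3.31, Tenant T 43/19≈2.26, Tenant Q 28/14≈2, Tenant R 21/29≈0.724.
Take all of Tenant K (4 m², value 46) → 38 m² left.
All 13 m² of Tenant N fit (value 43) → 25 remain.
All 19 m² of Tenant T fit (value 43) → 6 remain.
Only 6 m² remain; take 6/14 of Tenant Q for value 28×6/14 = 12.

6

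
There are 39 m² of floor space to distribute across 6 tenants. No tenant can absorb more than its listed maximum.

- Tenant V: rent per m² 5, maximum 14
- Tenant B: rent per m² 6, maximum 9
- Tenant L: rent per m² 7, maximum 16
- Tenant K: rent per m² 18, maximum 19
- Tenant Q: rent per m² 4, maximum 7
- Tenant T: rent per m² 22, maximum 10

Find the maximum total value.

Rank by rent per m²: Tenant T 22 > Tenant K 18 > Tenant L 7 > Tenant B 6 > Tenant V 5 > Tenant Q 4.
Tenant T: +10 to 10 (cap) — 29 left.
Tenant K takes 19 to reach its cap of 19 — 10 left.
Tenant L has room for 16 but only 10 remain, so it gets 10.
Total = 7×10 + 18×19 + 22×10 = 632.

632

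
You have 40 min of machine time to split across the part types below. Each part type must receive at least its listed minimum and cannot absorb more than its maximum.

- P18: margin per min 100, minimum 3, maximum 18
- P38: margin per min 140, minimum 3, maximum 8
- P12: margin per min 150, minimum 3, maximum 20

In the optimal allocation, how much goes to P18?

Meeting every minimum uses 3+3+3 = 9 min, leaving 31.
Order the part types by margin per min: P12 150 > P38 140 > P18 100.
P12: +17 to 20 (cap) — 14 left.
P38: +5 to 8 (cap) — 9 left.
P18: +9 (room for 15) → 12. Pool exhausted.

12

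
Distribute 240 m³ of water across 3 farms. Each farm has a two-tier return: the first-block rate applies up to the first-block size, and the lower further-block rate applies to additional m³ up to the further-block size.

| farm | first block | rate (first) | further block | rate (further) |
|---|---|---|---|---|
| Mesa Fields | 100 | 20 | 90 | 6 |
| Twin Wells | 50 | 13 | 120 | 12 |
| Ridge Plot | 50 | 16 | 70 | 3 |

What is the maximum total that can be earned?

3930

Order all 6 blocks by rate: Mesa Fields/first 20 > Ridge Plot/first 16 > Twin Wells/first 13 > Twin Wells/second 12 > Mesa Fields/second 6 > Ridge Plot/second 3.
Fill Mesa Fields first block (100 at 20) ; 140 left.
Ridge Plot first at 16: fill all 50 ; 90 left.
Fill Twin Wells first block (50 at 13) ; 40 left.
Twin Wells second at 12: only 40 left, fill 40.
Total = 20×100 + 16×50 + 13×50 + 12×40 = 3930.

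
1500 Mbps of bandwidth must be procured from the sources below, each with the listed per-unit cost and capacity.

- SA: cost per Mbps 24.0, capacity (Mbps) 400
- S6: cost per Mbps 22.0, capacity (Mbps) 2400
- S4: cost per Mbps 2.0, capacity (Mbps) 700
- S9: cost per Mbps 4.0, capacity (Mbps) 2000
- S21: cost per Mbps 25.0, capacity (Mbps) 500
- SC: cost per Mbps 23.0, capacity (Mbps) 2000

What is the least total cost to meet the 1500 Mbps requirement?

Cheapest first:
S4 (2.0): use full 700 — 800 Mbps to go.
S9 at 4.0: take 800 of its 2000 — requirement met.
S6, SC, SA, S21: unused.
Cost = 700×2.0 + 800×4.0 = 4600.

4600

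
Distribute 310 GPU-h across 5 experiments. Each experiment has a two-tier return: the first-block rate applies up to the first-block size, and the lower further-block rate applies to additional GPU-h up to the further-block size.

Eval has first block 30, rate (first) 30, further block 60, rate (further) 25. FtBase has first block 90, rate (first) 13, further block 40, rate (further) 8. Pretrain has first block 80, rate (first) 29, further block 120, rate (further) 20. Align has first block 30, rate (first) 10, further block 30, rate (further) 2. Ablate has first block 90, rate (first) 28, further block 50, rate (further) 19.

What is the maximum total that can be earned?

Order all 10 blocks by rate: Eval/T1 30 > Pretrain/T1 29 > Ablate/T1 28 > Eval/T2 25 > Pretrain/T2 20 > Ablate/T2 19 > FtBase/T1 13 > Align/T1 10 > FtBase/T2 8 > Align/T2 2.
Fill Eval T1 block (30 at 30) — 280 left.
Pretrain T1 at 29: fill all 80 — 200 left.
Fill Ablate T1 block (90 at 28) — 110 left.
Eval T2 at 25: fill all 60 — 50 left.
50 remain; put them into Pretrain T2 at 20.
Total = 30×30 + 29×80 + 28×90 + 25×60 + 20×50 = 8240.

8240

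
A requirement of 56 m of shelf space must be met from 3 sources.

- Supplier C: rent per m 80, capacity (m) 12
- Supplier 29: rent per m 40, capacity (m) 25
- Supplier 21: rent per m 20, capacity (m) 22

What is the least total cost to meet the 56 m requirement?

Fill from the cheapest source first.
Supplier 21 (20): use full 22 ; 34 m to go.
Supplier 29 at 40: take all 25 m ; 9 still needed.
Supplier C (80): take the remaining 9 ; done.
Cost = 22×20 + 25×40 + 9×80 = 2160.

2160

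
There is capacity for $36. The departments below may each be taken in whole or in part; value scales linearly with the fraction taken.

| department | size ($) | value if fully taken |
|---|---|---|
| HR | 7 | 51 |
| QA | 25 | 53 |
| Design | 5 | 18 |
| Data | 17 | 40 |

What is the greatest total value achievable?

123.84

Rank by value-to-size ratio: HR 51/7≈7.29, Design 18/5≈3.6, Data 40/17≈2.35, QA 53/25≈2.12.
All 7 $ of HR fit (value 51) ; 29 remain.
Design: take in full, 5 $ for value 18 ; 24 left.
Take all of Data (17 $, value 40) ; 7 $ left.
Only 7 $ remain; take 7/25 of QA for value 53×7/25 = 14.84.
Total value = 123.84.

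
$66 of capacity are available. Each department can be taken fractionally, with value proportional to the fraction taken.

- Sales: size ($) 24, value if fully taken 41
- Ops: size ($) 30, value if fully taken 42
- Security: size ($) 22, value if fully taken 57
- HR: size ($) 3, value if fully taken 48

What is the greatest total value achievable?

169.8

Rank by value-to-size ratio: HR 48/3≈16, Security 57/22≈2.59, Sales 41/24≈1.71, Ops 42/30≈1.4.
All 3 $ of HR fit (value 48) → 63 remain.
Take all of Security (22 $, value 57) → 41 $ left.
All 24 $ of Sales fit (value 41) → 17 remain.
Fill the last 17 $ with part of Ops: 17/30 of it earns 23.8.
Total value = 169.8.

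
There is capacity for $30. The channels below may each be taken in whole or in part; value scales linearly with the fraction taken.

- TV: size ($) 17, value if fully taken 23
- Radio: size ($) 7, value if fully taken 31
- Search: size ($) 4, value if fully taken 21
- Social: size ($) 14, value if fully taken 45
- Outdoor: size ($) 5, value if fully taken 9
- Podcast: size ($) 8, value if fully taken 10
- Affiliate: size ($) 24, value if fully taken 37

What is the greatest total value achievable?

106

Sort by value density: Search 21/4≈5.25, Radio 31/7≈4.43, Social 45/14≈3.21, Outdoor 9/5≈1.8, Affiliate 37/24≈1.54, TV 23/17≈1.35, Podcast 10/8≈1.25.
All 4 $ of Search fit (value 21) ; 26 remain.
All 7 $ of Radio fit (value 31) ; 19 remain.
Social: take in full, 14 $ for value 45 ; 5 left.
Outdoor: take in full, 5 $ for value 9 ; 0 left.
Total value = 106.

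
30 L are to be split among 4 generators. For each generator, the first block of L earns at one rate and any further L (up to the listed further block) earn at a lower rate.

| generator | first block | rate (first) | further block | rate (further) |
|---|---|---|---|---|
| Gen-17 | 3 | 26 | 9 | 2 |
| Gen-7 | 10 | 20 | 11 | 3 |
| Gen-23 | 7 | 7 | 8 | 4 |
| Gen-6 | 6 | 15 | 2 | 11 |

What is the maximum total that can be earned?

Order all 8 blocks by rate: Gen-17/first 26 > Gen-7/first 20 > Gen-6/first 15 > Gen-6/second 11 > Gen-23/first 7 > Gen-23/second 4 > Gen-7/second 3 > Gen-17/second 2.
Gen-17/first (26): +3 → 27 left.
Fill Gen-7 first block (10 at 20) → 17 left.
Gen-6/first (15): +6 → 11 left.
Fill Gen-6 second block (2 at 11) → 9 left.
Fill Gen-23 first block (7 at 7) → 2 left.
2 remain; put them into Gen-23 second at 4.
Total = 26×3 + 20×10 + 15×6 + 11×2 + 7×7 + 4×2 = 447.

447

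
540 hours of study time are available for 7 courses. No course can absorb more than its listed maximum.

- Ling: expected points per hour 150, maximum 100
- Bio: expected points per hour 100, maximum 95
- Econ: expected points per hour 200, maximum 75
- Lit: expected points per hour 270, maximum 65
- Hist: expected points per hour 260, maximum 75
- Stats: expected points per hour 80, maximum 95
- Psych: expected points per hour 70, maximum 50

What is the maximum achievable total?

Rank by expected points per hour: Lit 270 > Hist 260 > Econ 200 > Ling 150 > Bio 100 > Stats 80 > Psych 70.
Give Lit 65 to hit its cap of 65 ; 475 left.
Give Hist 75 to hit its cap of 75 ; 400 left.
Econ takes 75 to reach its cap of 75 ; 325 left.
Ling takes 100 to reach its cap of 100 ; 225 left.
Give Bio 95 to hit its cap of 95 ; 130 left.
Stats: +95 to 95 (cap) ; 35 left.
Psych has room for 50 but only 35 remain, so it gets 35.
Total = 150×100 + 100×95 + 200×75 + 270×65 + 260×75 + 80×95 + 70×35 = 86600.

86600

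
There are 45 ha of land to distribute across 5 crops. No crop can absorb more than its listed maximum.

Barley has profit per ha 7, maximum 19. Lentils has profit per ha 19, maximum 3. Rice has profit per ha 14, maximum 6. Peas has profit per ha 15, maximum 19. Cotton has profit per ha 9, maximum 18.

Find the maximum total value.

Order the crops by profit per ha: Lentils 19 > Peas 15 > Rice 14 > Cotton 9 > Barley 7.
Lentils takes 3 to reach its cap of 3 — 42 left.
Peas takes 19 to reach its cap of 19 — 23 left.
Rice: +6 to 6 (cap) — 17 left.
Cotton: +17 (room for 18) → 17. Pool exhausted.
Total = 19×3 + 14×6 + 15×19 + 9×17 = 579.

579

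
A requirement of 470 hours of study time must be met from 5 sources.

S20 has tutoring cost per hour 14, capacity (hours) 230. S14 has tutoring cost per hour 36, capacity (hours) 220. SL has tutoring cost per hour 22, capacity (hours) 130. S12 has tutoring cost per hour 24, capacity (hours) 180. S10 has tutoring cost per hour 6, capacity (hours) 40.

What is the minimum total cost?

8000

Use sources in increasing cost order.
S10 (6): use full 40 — 430 hours to go.
Take 230 from S20 at 14 — need 200 more.
SL at 22: take all 130 hours — 70 still needed.
S12 (24): take the remaining 70 — done.
S14: unused.
Cost = 40×6 + 230×14 + 130×22 + 70×24 = 8000.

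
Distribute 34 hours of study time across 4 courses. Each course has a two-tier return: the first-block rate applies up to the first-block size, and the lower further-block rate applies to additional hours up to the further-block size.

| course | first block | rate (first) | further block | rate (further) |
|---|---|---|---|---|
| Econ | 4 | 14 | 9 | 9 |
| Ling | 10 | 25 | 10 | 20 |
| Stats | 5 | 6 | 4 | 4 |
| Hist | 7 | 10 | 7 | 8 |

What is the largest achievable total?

603

Treat each block as its own option and order by rate: Ling/tier1 25 > Ling/tier2 20 > Econ/tier1 14 > Hist/tier1 10 > Econ/tier2 9 > Hist/tier2 8 > Stats/tier1 6 > Stats/tier2 4.
Ling tier1 at 25: fill all 10 → 24 left.
Fill Ling tier2 block (10 at 20) → 14 left.
Econ/tier1 (14): +4 → 10 left.
Hist tier1 at 10: fill all 7 → 3 left.
Econ tier2 at 9: only 3 left, fill 3.
Total = 25×10 + 20×10 + 14×4 + 10×7 + 9×3 = 603.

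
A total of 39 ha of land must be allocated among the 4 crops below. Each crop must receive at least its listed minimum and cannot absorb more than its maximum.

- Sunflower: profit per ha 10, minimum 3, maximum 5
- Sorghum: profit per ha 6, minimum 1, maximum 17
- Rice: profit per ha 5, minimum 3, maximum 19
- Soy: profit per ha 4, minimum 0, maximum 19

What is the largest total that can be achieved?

Meeting every minimum uses 3+1+3+0 = 7 ha, leaving 32.
Order the crops by profit per ha: Sunflower 10 > Sorghum 6 > Rice 5 > Soy 4.
Give Sunflower 2 more to hit its cap of 5 — 30 left.
Sorghum takes 16 more to reach its cap of 17 — 14 left.
Rice has room for 16 more but only 14 remain, so it gets 17.
Total = 10×5 + 6×17 + 5×17 = 237.

237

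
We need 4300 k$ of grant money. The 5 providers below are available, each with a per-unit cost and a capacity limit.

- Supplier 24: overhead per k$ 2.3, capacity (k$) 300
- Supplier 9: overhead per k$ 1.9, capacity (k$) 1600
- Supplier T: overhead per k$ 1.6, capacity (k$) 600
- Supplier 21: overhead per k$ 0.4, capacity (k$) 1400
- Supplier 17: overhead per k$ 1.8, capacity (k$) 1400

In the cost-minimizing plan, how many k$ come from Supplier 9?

Use providers in increasing cost order.
Take 1400 from Supplier 21 at 0.4 ; need 2900 more.
Supplier T at 1.6: take all 600 k$ ; 2300 still needed.
Supplier 17 (1.8): use full 1400 ; 900 k$ to go.
Supplier 9 at 1.9: take 900 of its 1600 ; requirement met.
Supplier 24: unused.

900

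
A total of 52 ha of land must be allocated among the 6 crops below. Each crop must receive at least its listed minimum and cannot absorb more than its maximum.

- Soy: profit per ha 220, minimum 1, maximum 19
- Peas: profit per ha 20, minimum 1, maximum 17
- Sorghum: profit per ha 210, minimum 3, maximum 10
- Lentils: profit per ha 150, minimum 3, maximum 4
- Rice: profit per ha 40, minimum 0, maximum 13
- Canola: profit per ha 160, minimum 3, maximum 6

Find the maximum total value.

8340

Meeting every minimum uses 1+1+3+3+0+3 = 11 ha, leaving 41.
Highest profit per ha first: Soy 220 > Sorghum 210 > Canola 160 > Lentils 150 > Rice 40 > Peas 20.
Soy takes 18 more to reach its cap of 19 ; 23 left.
Sorghum: +7 to 10 (cap) ; 16 left.
Give Canola 3 more to hit its cap of 6 ; 13 left.
Lentils takes 1 more to reach its cap of 4 ; 12 left.
Only 12 left; Rice takes them to reach 12.
Total = 220×19 + 20×1 + 210×10 + 150×4 + 40×12 + 160×6 = 8340.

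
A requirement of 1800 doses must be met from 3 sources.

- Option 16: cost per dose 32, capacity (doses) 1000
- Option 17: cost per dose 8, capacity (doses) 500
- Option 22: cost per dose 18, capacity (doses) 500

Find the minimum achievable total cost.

38600

Fill from the cheapest source first.
Option 17 (8): use full 500 — 1300 doses to go.
Take 500 from Option 22 at 18 — need 800 more.
Option 16 at 32: take 800 of its 1000 — requirement met.
Cost = 500×8 + 500×18 + 800×32 = 38600.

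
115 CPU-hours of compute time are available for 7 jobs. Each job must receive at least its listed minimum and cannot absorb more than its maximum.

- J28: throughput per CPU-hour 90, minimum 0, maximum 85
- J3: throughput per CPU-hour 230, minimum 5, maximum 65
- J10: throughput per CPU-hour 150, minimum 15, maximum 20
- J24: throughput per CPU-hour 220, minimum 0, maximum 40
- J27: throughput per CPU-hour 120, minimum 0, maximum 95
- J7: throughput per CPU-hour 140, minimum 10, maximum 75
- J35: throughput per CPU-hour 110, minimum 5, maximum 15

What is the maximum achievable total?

Meeting every minimum uses 0+5+15+0+0+10+5 = 35 CPU-hours, leaving 80.
Order the jobs by throughput per CPU-hour: J3 230 > J24 220 > J10 150 > J7 140 > J27 120 > J35 110 > J28 90.
J3 takes 60 more to reach its cap of 65 ; 20 left.
J24 has room for 40 more but only 20 remain, so it gets 20.
Total = 230×65 + 150×15 + 220×20 + 140×10 + 110×5 = 23550.

23550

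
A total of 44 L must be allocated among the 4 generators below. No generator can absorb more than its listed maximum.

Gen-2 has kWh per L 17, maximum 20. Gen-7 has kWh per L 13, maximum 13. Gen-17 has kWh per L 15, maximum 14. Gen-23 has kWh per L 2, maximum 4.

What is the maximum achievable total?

680

Highest kWh per L first: Gen-2 17 > Gen-17 15 > Gen-7 13 > Gen-23 2.
Gen-2: +20 to 20 (cap) → 24 left.
Gen-17: +14 to 14 (cap) → 10 left.
Gen-7: +10 (room for 13) → 10. Pool exhausted.
Total = 17×20 + 13×10 + 15×14 = 680.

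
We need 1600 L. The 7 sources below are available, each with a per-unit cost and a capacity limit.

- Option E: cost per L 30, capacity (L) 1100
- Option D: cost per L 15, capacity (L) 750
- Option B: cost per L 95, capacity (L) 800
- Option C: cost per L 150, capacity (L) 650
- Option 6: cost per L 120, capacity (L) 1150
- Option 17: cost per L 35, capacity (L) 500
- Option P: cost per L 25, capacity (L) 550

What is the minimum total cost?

34000

Fill from the cheapest source first.
Take 750 from Option D at 15 — need 850 more.
Option P at 25: take all 550 L — 300 still needed.
Option E at 30: take 300 of its 1100 — requirement met.
Option 17, Option B, Option 6, Option C: unused.
Cost = 750×15 + 550×25 + 300×30 = 34000.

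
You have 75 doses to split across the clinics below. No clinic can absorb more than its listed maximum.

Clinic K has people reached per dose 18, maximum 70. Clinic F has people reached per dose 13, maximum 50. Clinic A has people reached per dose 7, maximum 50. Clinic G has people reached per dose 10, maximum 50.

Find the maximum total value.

Highest people reached per dose first: Clinic K 18 > Clinic F 13 > Clinic G 10 > Clinic A 7.
Clinic K takes 70 to reach its cap of 70 — 5 left.
Clinic F: +5 (room for 50) → 5. Pool exhausted.
Total = 18×70 + 13×5 = 1325.

1325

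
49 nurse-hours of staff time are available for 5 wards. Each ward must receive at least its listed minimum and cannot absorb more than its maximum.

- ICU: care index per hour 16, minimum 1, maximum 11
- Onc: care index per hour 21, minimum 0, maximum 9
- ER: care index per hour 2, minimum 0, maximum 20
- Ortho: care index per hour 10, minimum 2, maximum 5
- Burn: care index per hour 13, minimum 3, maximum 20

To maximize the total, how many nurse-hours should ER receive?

Meeting every minimum uses 1+0+0+2+3 = 6 nurse-hours, leaving 43.
Rank by care index per hour: Onc 21 > ICU 16 > Burn 13 > Ortho 10 > ER 2.
Give Onc 9 more to hit its cap of 9 → 34 left.
ICU takes 10 more to reach its cap of 11 → 24 left.
Burn: +17 to 20 (cap) → 7 left.
Ortho: +3 to 5 (cap) → 4 left.
Only 4 left; ER takes them to reach 4.

4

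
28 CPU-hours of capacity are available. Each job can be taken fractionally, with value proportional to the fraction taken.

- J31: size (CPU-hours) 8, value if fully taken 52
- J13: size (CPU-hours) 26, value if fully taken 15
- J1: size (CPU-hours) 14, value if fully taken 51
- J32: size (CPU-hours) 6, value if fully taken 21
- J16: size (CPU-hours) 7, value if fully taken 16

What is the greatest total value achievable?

Sort by value density: J31 52/8≈6.5, J1 51/14≈3.64, J32 21/6≈3.5, J16 16/7≈2.29, J13 15/26≈0.577.
J31: take in full, 8 CPU-hours for value 52 — 20 left.
Take all of J1 (14 CPU-hours, value 51) — 6 CPU-hours left.
All 6 CPU-hours of J32 fit (value 21) — 0 remain.
Total value = 124.

124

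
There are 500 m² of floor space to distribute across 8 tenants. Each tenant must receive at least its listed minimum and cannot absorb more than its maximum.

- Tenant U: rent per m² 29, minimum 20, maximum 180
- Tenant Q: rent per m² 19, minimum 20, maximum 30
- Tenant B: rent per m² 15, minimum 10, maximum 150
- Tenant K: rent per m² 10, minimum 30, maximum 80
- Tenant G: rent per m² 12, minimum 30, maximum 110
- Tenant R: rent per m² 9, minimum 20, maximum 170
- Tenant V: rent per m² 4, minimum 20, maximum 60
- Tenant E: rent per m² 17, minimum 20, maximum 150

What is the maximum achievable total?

9860

Meeting every minimum uses 20+20+10+30+30+20+20+20 = 170 m², leaving 330.
Rank by rent per m²: Tenant U 29 > Tenant Q 19 > Tenant E 17 > Tenant B 15 > Tenant G 12 > Tenant K 10 > Tenant R 9 > Tenant V 4.
Tenant U takes 160 more to reach its cap of 180 → 170 left.
Tenant Q: +10 to 30 (cap) → 160 left.
Give Tenant E 130 more to hit its cap of 150 → 30 left.
Tenant B: +30 (room for 140) → 40. Pool exhausted.
Total = 29×180 + 19×30 + 15×40 + 10×30 + 12×30 + 9×20 + 4×20 + 17×150 = 9860.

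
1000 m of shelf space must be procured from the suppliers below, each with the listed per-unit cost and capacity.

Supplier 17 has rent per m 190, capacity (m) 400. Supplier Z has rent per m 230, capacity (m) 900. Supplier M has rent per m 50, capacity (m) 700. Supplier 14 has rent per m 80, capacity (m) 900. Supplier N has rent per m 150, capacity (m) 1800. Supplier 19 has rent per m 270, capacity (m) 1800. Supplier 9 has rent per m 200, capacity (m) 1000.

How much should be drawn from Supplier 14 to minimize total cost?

300

Use suppliers in increasing cost order.
Take 700 from Supplier M at 50 ; need 300 more.
Take 300 from Supplier 14 at 80 to finish.
Supplier N, Supplier 17, Supplier 9, Supplier Z, Supplier 19: unused.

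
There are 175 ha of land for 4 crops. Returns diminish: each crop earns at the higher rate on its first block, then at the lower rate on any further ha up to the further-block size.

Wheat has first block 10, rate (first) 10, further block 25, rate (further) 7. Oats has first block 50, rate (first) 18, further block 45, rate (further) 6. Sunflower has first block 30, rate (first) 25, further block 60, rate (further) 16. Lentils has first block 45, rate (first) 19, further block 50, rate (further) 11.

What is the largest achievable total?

Order all 8 blocks by rate: Sunflower/tier1 25 > Lentils/tier1 19 > Oats/tier1 18 > Sunflower/tier2 16 > Lentils/tier2 11 > Wheat/tier1 10 > Wheat/tier2 7 > Oats/tier2 6.
Fill Sunflower tier1 block (30 at 25) — 145 left.
Fill Lentils tier1 block (45 at 19) — 100 left.
Fill Oats tier1 block (50 at 18) — 50 left.
Sunflower tier2 at 16: only 50 left, fill 50.
Total = 25×30 + 19×45 + 18×50 + 16×50 = 3305.

3305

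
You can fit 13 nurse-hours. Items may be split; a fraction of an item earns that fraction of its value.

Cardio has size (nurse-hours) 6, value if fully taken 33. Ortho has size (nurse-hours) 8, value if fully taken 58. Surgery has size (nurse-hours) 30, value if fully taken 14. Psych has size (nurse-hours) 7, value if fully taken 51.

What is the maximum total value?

Best value per unit of size first: Psych 51/7≈7.29, Ortho 58/8≈7.25, Cardio 33/6≈5.5, Surgery 14/30≈0.467.
All 7 nurse-hours of Psych fit (value 51) ; 6 remain.
Only 6 nurse-hours remain; take 6/8 of Ortho for value 58×6/8 = 43.5.
Total value = 94.5.

94.5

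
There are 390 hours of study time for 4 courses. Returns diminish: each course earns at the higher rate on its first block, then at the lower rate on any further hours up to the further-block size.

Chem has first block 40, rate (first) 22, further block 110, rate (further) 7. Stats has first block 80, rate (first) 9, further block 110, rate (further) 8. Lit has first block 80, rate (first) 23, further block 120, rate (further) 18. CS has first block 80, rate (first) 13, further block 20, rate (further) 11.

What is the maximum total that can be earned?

Treat each block as its own option and order by rate: Lit/tier1 23 > Chem/tier1 22 > Lit/tier2 18 > CS/tier1 13 > CS/tier2 11 > Stats/tier1 9 > Stats/tier2 8 > Chem/tier2 7.
Fill Lit tier1 block (80 at 23) ; 310 left.
Fill Chem tier1 block (40 at 22) ; 270 left.
Lit tier2 at 18: fill all 120 ; 150 left.
Fill CS tier1 block (80 at 13) ; 70 left.
Fill CS tier2 block (20 at 11) ; 50 left.
50 remain; put them into Stats tier1 at 9.
Total = 23×80 + 22×40 + 18×120 + 13×80 + 11×20 + 9×50 = 6590.

6590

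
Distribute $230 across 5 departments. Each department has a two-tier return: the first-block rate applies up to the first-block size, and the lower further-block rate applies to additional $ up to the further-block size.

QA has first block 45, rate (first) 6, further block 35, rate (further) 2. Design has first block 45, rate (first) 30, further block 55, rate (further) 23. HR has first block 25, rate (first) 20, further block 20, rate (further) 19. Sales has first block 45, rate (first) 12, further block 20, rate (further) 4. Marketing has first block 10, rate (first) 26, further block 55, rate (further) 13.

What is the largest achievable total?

Order all 10 blocks by rate: Design/tier1 30 > Marketing/tier1 26 > Design/tier2 23 > HR/tier1 20 > HR/tier2 19 > Marketing/tier2 13 > Sales/tier1 12 > QA/tier1 6 > Sales/tier2 4 > QA/tier2 2.
Design/tier1 (30): +45 ; 185 left.
Fill Marketing tier1 block (10 at 26) ; 175 left.
Design/tier2 (23): +55 ; 120 left.
HR/tier1 (20): +25 ; 95 left.
Fill HR tier2 block (20 at 19) ; 75 left.
Marketing tier2 at 13: fill all 55 ; 20 left.
20 remain; put them into Sales tier1 at 12.
Total = 30×45 + 26×10 + 23×55 + 20×25 + 19×20 + 13×55 + 12×20 = 4710.

4710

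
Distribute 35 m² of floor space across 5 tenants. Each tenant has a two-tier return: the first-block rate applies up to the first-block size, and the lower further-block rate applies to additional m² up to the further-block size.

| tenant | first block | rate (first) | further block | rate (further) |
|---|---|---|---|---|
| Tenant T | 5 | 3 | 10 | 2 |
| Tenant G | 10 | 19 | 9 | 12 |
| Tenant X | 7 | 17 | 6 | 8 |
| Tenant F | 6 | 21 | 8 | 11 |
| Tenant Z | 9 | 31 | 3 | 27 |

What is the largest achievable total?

795

Rank every tier by rate: Tenant Z/T1 31 > Tenant Z/T2 27 > Tenant F/T1 21 > Tenant G/T1 19 > Tenant X/T1 17 > Tenant G/T2 12 > Tenant F/T2 11 > Tenant X/T2 8 > Tenant T/T1 3 > Tenant T/T2 2.
Tenant Z T1 at 31: fill all 9 ; 26 left.
Tenant Z/T2 (27): +3 ; 23 left.
Tenant F/T1 (21): +6 ; 17 left.
Fill Tenant G T1 block (10 at 19) ; 7 left.
Fill Tenant X T1 block (7 at 17) ; 0 left.
Total = 31×9 + 27×3 + 21×6 + 19×10 + 17×7 = 795.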